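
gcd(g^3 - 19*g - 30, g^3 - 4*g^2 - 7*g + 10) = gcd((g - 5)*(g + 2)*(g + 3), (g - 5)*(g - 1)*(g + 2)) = g^2 - 3*g - 10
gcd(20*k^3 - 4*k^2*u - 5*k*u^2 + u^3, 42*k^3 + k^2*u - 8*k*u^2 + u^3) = 2*k + u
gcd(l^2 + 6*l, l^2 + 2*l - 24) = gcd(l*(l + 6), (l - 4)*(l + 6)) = l + 6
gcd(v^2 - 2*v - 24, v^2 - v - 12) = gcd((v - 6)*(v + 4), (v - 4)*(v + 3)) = 1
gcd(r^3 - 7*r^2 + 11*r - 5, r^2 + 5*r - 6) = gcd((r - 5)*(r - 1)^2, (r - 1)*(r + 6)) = r - 1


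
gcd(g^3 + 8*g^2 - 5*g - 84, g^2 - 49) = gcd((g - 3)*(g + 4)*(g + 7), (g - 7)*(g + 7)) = g + 7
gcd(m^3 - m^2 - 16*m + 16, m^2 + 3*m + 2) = 1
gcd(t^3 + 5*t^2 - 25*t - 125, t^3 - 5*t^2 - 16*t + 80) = t - 5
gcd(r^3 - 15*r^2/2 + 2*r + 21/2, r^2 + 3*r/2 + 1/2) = r + 1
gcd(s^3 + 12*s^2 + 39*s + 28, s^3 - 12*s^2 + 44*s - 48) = 1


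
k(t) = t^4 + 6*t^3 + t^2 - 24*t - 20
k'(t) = 4*t^3 + 18*t^2 + 2*t - 24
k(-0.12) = -17.12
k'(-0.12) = -23.99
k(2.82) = 118.07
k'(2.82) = 214.49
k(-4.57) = -25.92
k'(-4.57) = -38.99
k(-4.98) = -1.66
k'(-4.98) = -81.58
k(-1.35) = 2.78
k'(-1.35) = -3.74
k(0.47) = -30.39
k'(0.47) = -18.67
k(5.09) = 1346.21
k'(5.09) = 980.01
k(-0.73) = -4.00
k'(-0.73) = -17.42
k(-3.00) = -20.00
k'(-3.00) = 24.00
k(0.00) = -20.00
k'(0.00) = -24.00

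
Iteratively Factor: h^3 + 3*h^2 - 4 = (h + 2)*(h^2 + h - 2) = (h + 2)^2*(h - 1)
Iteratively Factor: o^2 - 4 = (o - 2)*(o + 2)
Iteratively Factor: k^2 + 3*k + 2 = (k + 1)*(k + 2)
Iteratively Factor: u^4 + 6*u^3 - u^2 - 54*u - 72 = (u - 3)*(u^3 + 9*u^2 + 26*u + 24) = (u - 3)*(u + 2)*(u^2 + 7*u + 12) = (u - 3)*(u + 2)*(u + 3)*(u + 4)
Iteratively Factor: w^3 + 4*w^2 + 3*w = (w)*(w^2 + 4*w + 3) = w*(w + 1)*(w + 3)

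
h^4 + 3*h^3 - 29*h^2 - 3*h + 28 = (h - 4)*(h - 1)*(h + 1)*(h + 7)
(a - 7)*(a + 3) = a^2 - 4*a - 21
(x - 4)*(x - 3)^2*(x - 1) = x^4 - 11*x^3 + 43*x^2 - 69*x + 36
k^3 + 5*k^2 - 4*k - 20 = (k - 2)*(k + 2)*(k + 5)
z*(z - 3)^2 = z^3 - 6*z^2 + 9*z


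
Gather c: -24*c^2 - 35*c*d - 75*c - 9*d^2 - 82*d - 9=-24*c^2 + c*(-35*d - 75) - 9*d^2 - 82*d - 9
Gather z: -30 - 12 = -42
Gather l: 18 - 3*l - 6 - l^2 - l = -l^2 - 4*l + 12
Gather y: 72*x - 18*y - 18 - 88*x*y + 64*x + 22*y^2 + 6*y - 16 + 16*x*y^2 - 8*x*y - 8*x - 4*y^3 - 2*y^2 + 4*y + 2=128*x - 4*y^3 + y^2*(16*x + 20) + y*(-96*x - 8) - 32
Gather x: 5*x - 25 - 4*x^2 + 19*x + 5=-4*x^2 + 24*x - 20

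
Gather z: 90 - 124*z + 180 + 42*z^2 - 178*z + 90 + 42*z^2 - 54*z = 84*z^2 - 356*z + 360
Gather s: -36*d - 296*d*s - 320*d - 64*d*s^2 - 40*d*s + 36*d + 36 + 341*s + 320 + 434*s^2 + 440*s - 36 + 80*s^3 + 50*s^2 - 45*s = -320*d + 80*s^3 + s^2*(484 - 64*d) + s*(736 - 336*d) + 320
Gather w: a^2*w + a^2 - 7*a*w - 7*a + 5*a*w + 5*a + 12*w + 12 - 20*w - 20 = a^2 - 2*a + w*(a^2 - 2*a - 8) - 8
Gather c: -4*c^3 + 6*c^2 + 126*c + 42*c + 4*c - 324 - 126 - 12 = -4*c^3 + 6*c^2 + 172*c - 462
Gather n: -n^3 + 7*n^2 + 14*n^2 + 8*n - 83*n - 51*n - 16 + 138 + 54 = -n^3 + 21*n^2 - 126*n + 176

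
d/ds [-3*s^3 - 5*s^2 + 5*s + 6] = -9*s^2 - 10*s + 5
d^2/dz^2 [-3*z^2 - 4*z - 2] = -6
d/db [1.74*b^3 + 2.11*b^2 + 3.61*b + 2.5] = 5.22*b^2 + 4.22*b + 3.61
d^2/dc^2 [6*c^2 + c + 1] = 12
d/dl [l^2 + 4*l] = 2*l + 4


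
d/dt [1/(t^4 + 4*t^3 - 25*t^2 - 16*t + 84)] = 2*(-2*t^3 - 6*t^2 + 25*t + 8)/(t^4 + 4*t^3 - 25*t^2 - 16*t + 84)^2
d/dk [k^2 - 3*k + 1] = 2*k - 3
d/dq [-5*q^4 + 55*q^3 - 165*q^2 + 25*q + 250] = -20*q^3 + 165*q^2 - 330*q + 25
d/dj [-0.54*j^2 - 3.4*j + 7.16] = -1.08*j - 3.4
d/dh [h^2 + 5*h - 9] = 2*h + 5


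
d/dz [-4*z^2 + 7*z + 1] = 7 - 8*z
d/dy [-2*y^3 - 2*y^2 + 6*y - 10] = -6*y^2 - 4*y + 6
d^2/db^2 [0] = 0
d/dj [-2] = 0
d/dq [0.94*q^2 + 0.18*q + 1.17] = 1.88*q + 0.18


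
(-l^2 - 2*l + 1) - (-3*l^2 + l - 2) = 2*l^2 - 3*l + 3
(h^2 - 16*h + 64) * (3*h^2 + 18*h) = 3*h^4 - 30*h^3 - 96*h^2 + 1152*h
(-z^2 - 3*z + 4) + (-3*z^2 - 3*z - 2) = -4*z^2 - 6*z + 2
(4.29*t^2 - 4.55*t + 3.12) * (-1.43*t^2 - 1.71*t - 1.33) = -6.1347*t^4 - 0.829400000000001*t^3 - 2.3868*t^2 + 0.716299999999999*t - 4.1496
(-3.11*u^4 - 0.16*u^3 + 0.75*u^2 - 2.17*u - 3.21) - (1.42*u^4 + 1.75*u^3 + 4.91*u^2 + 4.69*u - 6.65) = -4.53*u^4 - 1.91*u^3 - 4.16*u^2 - 6.86*u + 3.44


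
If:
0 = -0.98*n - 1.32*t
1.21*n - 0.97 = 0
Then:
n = 0.80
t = -0.60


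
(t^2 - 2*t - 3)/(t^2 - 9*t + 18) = (t + 1)/(t - 6)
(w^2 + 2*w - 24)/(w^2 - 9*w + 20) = (w + 6)/(w - 5)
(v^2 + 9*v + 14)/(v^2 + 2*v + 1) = (v^2 + 9*v + 14)/(v^2 + 2*v + 1)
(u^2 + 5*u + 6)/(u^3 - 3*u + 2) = (u + 3)/(u^2 - 2*u + 1)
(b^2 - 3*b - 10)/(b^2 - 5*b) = (b + 2)/b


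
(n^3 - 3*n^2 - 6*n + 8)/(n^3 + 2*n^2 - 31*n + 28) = (n + 2)/(n + 7)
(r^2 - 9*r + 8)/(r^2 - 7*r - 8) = (r - 1)/(r + 1)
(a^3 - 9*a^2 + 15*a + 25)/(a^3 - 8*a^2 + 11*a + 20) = (a - 5)/(a - 4)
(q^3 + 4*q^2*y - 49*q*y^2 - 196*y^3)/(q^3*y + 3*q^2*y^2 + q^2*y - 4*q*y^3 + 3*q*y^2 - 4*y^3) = (-q^2 + 49*y^2)/(y*(-q^2 + q*y - q + y))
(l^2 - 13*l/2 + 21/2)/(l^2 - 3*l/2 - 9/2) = (2*l - 7)/(2*l + 3)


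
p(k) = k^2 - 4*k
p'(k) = 2*k - 4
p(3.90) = -0.39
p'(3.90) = 3.80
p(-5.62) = 54.06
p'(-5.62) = -15.24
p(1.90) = -3.99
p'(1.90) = -0.20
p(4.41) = 1.81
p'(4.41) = 4.82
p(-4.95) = 44.30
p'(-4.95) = -13.90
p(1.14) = -3.26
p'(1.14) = -1.72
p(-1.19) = 6.18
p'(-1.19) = -6.38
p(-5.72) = 55.60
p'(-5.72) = -15.44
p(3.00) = -3.00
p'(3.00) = 2.00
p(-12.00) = 192.00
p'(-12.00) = -28.00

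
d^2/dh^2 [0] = 0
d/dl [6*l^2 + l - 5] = 12*l + 1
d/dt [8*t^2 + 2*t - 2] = 16*t + 2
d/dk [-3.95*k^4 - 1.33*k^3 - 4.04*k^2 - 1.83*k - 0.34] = -15.8*k^3 - 3.99*k^2 - 8.08*k - 1.83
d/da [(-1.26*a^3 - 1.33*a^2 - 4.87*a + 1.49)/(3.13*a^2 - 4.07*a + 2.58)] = (-3.9438*a^4 + 10.2564*a^3 + 10.9038*a^2 - 16.1902*a - 6.5003)/(9.7969*a^4 - 25.4782*a^3 + 32.7157*a^2 - 21.0012*a + 6.6564)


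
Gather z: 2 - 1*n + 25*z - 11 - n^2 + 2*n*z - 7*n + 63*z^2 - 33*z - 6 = -n^2 - 8*n + 63*z^2 + z*(2*n - 8) - 15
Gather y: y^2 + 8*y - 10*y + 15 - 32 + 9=y^2 - 2*y - 8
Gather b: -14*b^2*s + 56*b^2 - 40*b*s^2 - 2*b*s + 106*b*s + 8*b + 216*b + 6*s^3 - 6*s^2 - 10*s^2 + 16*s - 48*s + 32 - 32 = b^2*(56 - 14*s) + b*(-40*s^2 + 104*s + 224) + 6*s^3 - 16*s^2 - 32*s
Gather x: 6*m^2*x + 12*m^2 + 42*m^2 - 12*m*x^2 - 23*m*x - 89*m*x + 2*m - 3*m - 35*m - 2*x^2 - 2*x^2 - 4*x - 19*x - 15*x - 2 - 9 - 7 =54*m^2 - 36*m + x^2*(-12*m - 4) + x*(6*m^2 - 112*m - 38) - 18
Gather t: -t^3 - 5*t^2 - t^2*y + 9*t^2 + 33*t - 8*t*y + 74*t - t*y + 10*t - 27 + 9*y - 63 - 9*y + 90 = -t^3 + t^2*(4 - y) + t*(117 - 9*y)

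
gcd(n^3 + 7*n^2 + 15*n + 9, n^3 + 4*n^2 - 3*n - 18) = n^2 + 6*n + 9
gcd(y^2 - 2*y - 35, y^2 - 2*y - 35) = y^2 - 2*y - 35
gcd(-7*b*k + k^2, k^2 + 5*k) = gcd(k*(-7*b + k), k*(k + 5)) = k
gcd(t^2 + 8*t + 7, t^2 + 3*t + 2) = t + 1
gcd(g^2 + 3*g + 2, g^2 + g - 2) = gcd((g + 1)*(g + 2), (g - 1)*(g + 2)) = g + 2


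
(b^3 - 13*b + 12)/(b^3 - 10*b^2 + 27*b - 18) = (b + 4)/(b - 6)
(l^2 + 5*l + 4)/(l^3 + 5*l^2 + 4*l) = 1/l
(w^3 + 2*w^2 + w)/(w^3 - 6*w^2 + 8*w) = (w^2 + 2*w + 1)/(w^2 - 6*w + 8)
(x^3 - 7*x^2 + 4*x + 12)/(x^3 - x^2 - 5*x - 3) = (x^2 - 8*x + 12)/(x^2 - 2*x - 3)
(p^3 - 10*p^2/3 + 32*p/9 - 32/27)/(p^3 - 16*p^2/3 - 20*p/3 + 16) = (p^2 - 2*p + 8/9)/(p^2 - 4*p - 12)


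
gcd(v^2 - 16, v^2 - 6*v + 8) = v - 4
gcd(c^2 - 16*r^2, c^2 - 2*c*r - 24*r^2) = c + 4*r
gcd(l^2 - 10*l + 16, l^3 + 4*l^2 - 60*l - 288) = l - 8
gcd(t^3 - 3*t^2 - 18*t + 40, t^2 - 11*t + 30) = t - 5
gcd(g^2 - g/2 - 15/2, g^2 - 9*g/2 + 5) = 1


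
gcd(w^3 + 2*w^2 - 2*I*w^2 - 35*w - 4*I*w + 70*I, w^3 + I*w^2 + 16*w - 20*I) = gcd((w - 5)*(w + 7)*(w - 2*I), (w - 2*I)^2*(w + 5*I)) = w - 2*I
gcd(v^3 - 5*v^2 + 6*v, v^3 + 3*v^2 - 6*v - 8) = v - 2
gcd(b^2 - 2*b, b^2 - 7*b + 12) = 1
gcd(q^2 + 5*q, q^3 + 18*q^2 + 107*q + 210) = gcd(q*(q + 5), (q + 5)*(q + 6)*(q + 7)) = q + 5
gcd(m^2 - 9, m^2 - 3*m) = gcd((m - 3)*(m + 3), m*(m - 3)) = m - 3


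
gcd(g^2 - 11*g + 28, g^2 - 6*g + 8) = g - 4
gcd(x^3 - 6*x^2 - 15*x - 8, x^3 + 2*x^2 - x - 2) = x + 1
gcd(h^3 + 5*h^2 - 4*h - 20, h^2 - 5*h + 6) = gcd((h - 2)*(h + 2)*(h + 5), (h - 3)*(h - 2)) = h - 2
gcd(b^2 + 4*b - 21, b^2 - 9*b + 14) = 1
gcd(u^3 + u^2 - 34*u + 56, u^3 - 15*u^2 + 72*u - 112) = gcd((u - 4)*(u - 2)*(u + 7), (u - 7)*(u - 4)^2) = u - 4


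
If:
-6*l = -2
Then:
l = 1/3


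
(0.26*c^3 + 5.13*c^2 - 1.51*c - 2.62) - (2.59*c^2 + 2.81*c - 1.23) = 0.26*c^3 + 2.54*c^2 - 4.32*c - 1.39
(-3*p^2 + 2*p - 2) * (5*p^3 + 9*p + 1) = -15*p^5 + 10*p^4 - 37*p^3 + 15*p^2 - 16*p - 2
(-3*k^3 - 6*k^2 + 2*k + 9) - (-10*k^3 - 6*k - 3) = 7*k^3 - 6*k^2 + 8*k + 12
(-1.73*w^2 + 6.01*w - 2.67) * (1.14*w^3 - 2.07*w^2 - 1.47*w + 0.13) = -1.9722*w^5 + 10.4325*w^4 - 12.9414*w^3 - 3.5327*w^2 + 4.7062*w - 0.3471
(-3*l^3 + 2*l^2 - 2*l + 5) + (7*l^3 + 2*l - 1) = 4*l^3 + 2*l^2 + 4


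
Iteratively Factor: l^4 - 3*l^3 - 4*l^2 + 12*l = (l)*(l^3 - 3*l^2 - 4*l + 12) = l*(l + 2)*(l^2 - 5*l + 6) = l*(l - 2)*(l + 2)*(l - 3)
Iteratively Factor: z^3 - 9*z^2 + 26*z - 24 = (z - 4)*(z^2 - 5*z + 6) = (z - 4)*(z - 2)*(z - 3)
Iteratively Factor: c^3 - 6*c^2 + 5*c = (c)*(c^2 - 6*c + 5) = c*(c - 5)*(c - 1)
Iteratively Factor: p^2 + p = (p)*(p + 1)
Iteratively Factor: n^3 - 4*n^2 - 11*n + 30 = (n - 5)*(n^2 + n - 6) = (n - 5)*(n + 3)*(n - 2)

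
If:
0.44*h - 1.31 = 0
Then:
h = 2.98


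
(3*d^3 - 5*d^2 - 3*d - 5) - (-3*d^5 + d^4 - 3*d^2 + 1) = 3*d^5 - d^4 + 3*d^3 - 2*d^2 - 3*d - 6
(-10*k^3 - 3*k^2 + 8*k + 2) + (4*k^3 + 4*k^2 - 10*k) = -6*k^3 + k^2 - 2*k + 2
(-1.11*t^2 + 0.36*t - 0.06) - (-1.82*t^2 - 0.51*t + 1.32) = 0.71*t^2 + 0.87*t - 1.38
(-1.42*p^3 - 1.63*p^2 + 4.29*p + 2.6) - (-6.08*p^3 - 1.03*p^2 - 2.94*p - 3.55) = 4.66*p^3 - 0.6*p^2 + 7.23*p + 6.15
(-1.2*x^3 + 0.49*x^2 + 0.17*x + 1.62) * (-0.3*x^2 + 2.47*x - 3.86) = 0.36*x^5 - 3.111*x^4 + 5.7913*x^3 - 1.9575*x^2 + 3.3452*x - 6.2532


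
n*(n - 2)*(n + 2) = n^3 - 4*n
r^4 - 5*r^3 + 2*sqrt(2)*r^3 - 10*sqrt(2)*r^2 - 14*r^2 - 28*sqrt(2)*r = r*(r - 7)*(r + 2)*(r + 2*sqrt(2))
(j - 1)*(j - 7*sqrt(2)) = j^2 - 7*sqrt(2)*j - j + 7*sqrt(2)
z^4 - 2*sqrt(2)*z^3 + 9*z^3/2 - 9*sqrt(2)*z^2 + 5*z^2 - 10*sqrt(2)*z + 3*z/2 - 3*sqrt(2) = (z + 1/2)*(z + 1)*(z + 3)*(z - 2*sqrt(2))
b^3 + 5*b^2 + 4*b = b*(b + 1)*(b + 4)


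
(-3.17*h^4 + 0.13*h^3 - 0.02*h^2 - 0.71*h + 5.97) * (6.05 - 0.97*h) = 3.0749*h^5 - 19.3046*h^4 + 0.8059*h^3 + 0.5677*h^2 - 10.0864*h + 36.1185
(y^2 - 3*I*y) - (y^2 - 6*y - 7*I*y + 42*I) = 6*y + 4*I*y - 42*I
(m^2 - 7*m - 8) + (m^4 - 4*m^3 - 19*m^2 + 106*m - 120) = m^4 - 4*m^3 - 18*m^2 + 99*m - 128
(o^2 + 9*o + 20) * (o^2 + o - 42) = o^4 + 10*o^3 - 13*o^2 - 358*o - 840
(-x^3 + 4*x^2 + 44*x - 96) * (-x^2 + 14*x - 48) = x^5 - 18*x^4 + 60*x^3 + 520*x^2 - 3456*x + 4608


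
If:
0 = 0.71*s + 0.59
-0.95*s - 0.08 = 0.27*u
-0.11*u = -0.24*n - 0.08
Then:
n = 0.87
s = -0.83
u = 2.63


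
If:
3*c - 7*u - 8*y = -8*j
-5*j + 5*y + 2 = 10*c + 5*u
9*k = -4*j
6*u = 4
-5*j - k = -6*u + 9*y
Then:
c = -34/65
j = 3222/3965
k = -1432/3965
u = 2/3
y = 394/11895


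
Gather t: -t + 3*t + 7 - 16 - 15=2*t - 24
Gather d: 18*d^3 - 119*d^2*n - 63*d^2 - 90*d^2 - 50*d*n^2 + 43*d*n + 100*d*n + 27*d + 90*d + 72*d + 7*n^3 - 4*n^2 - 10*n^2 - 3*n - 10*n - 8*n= 18*d^3 + d^2*(-119*n - 153) + d*(-50*n^2 + 143*n + 189) + 7*n^3 - 14*n^2 - 21*n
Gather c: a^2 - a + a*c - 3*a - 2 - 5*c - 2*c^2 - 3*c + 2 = a^2 - 4*a - 2*c^2 + c*(a - 8)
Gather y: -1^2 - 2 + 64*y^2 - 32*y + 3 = 64*y^2 - 32*y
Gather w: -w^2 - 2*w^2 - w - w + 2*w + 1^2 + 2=3 - 3*w^2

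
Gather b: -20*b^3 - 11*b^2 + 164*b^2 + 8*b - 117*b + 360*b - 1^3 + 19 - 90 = -20*b^3 + 153*b^2 + 251*b - 72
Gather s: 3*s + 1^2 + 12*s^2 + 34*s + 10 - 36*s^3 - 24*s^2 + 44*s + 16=-36*s^3 - 12*s^2 + 81*s + 27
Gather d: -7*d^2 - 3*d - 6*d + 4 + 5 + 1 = -7*d^2 - 9*d + 10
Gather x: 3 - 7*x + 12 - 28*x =15 - 35*x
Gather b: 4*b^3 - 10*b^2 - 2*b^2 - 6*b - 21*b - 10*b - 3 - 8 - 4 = 4*b^3 - 12*b^2 - 37*b - 15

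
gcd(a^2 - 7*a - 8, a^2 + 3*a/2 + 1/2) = a + 1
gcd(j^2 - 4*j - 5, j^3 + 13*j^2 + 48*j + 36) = j + 1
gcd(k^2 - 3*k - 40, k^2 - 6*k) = 1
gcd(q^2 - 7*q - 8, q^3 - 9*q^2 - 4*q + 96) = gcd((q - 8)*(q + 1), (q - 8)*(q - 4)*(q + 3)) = q - 8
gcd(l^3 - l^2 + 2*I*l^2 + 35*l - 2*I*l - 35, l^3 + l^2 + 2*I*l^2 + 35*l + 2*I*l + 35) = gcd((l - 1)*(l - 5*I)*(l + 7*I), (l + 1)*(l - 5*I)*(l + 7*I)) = l^2 + 2*I*l + 35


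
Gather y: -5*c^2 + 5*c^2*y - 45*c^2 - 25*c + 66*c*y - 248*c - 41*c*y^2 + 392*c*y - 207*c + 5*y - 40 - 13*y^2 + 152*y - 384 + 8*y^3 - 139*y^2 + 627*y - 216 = -50*c^2 - 480*c + 8*y^3 + y^2*(-41*c - 152) + y*(5*c^2 + 458*c + 784) - 640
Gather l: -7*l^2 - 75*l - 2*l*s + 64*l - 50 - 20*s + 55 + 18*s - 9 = -7*l^2 + l*(-2*s - 11) - 2*s - 4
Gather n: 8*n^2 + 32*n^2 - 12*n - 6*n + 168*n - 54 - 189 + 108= 40*n^2 + 150*n - 135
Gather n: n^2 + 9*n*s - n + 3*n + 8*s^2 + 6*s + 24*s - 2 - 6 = n^2 + n*(9*s + 2) + 8*s^2 + 30*s - 8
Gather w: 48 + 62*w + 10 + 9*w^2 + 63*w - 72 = 9*w^2 + 125*w - 14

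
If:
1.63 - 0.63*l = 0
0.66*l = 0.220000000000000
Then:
No Solution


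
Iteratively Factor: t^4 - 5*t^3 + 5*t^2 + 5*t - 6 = (t - 1)*(t^3 - 4*t^2 + t + 6) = (t - 1)*(t + 1)*(t^2 - 5*t + 6) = (t - 3)*(t - 1)*(t + 1)*(t - 2)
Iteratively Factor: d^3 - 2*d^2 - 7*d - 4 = (d + 1)*(d^2 - 3*d - 4) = (d - 4)*(d + 1)*(d + 1)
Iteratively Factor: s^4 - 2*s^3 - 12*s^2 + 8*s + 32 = (s + 2)*(s^3 - 4*s^2 - 4*s + 16) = (s - 4)*(s + 2)*(s^2 - 4) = (s - 4)*(s + 2)^2*(s - 2)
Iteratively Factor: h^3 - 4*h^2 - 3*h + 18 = (h + 2)*(h^2 - 6*h + 9) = (h - 3)*(h + 2)*(h - 3)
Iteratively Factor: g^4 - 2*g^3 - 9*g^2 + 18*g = (g)*(g^3 - 2*g^2 - 9*g + 18) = g*(g - 2)*(g^2 - 9) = g*(g - 2)*(g + 3)*(g - 3)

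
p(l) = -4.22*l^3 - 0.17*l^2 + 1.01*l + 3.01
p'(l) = -12.66*l^2 - 0.34*l + 1.01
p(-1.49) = 15.09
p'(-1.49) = -26.59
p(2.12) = -35.82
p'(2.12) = -56.61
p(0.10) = 3.11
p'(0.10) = 0.85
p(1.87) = -23.29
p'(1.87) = -43.90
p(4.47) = -372.78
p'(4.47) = -253.47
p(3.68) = -205.88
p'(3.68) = -171.69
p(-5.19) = 583.14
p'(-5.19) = -338.24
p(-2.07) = 37.62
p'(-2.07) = -52.53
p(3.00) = -109.43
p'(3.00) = -113.95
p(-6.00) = 902.35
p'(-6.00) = -452.71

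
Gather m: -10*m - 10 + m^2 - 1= m^2 - 10*m - 11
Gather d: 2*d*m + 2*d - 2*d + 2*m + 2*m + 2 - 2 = 2*d*m + 4*m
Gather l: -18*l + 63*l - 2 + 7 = 45*l + 5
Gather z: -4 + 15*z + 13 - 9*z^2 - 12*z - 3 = -9*z^2 + 3*z + 6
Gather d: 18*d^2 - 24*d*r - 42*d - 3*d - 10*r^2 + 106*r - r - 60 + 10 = 18*d^2 + d*(-24*r - 45) - 10*r^2 + 105*r - 50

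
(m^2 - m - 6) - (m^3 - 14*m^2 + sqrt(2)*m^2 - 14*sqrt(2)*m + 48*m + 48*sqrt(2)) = -m^3 - sqrt(2)*m^2 + 15*m^2 - 49*m + 14*sqrt(2)*m - 48*sqrt(2) - 6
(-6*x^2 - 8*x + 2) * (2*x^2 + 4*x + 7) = -12*x^4 - 40*x^3 - 70*x^2 - 48*x + 14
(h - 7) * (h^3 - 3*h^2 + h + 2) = h^4 - 10*h^3 + 22*h^2 - 5*h - 14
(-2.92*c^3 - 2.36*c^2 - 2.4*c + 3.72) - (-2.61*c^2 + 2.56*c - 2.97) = -2.92*c^3 + 0.25*c^2 - 4.96*c + 6.69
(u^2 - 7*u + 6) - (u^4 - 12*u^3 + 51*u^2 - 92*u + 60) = -u^4 + 12*u^3 - 50*u^2 + 85*u - 54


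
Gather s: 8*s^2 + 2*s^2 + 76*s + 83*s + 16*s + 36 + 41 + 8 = 10*s^2 + 175*s + 85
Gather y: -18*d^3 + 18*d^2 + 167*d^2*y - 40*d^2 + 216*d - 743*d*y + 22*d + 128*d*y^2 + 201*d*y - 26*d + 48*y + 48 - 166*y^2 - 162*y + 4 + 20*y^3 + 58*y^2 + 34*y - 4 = -18*d^3 - 22*d^2 + 212*d + 20*y^3 + y^2*(128*d - 108) + y*(167*d^2 - 542*d - 80) + 48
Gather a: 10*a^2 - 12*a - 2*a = 10*a^2 - 14*a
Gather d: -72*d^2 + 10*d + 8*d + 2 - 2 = -72*d^2 + 18*d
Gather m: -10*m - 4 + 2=-10*m - 2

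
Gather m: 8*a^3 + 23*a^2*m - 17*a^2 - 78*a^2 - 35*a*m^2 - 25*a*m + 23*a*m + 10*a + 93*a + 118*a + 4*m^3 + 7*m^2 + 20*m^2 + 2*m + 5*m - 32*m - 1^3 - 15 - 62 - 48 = 8*a^3 - 95*a^2 + 221*a + 4*m^3 + m^2*(27 - 35*a) + m*(23*a^2 - 2*a - 25) - 126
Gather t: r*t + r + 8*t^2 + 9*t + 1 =r + 8*t^2 + t*(r + 9) + 1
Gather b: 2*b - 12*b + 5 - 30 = -10*b - 25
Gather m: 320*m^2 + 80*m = 320*m^2 + 80*m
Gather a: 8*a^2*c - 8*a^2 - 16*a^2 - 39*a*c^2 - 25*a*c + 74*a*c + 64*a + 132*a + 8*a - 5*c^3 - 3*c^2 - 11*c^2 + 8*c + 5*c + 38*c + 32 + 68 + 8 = a^2*(8*c - 24) + a*(-39*c^2 + 49*c + 204) - 5*c^3 - 14*c^2 + 51*c + 108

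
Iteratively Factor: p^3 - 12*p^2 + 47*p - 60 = (p - 4)*(p^2 - 8*p + 15) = (p - 5)*(p - 4)*(p - 3)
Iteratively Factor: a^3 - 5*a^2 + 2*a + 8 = (a - 4)*(a^2 - a - 2) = (a - 4)*(a + 1)*(a - 2)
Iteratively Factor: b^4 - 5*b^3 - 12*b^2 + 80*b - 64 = (b - 4)*(b^3 - b^2 - 16*b + 16) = (b - 4)*(b + 4)*(b^2 - 5*b + 4) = (b - 4)*(b - 1)*(b + 4)*(b - 4)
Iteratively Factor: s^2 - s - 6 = (s + 2)*(s - 3)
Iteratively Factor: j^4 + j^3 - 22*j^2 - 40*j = (j + 4)*(j^3 - 3*j^2 - 10*j) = (j - 5)*(j + 4)*(j^2 + 2*j) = (j - 5)*(j + 2)*(j + 4)*(j)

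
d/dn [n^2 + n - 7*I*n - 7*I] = 2*n + 1 - 7*I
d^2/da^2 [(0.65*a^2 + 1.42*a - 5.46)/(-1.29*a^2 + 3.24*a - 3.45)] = (-1.77635683940025e-15*a^4 - 10.159524*a^3 + 71.872866*a^2 - 99.005436*a + 18.815562)/(2.146689*a^6 - 16.175052*a^5 + 57.849147*a^4 - 120.529944*a^3 + 154.712835*a^2 - 115.6923*a + 41.063625)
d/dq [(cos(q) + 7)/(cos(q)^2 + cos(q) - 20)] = (cos(q)^2 + 14*cos(q) + 27)*sin(q)/(cos(q)^2 + cos(q) - 20)^2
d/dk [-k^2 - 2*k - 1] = -2*k - 2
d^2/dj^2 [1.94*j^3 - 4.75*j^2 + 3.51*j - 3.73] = 11.64*j - 9.5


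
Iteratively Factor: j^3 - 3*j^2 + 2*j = (j)*(j^2 - 3*j + 2) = j*(j - 1)*(j - 2)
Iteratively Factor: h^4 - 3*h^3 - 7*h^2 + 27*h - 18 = (h - 2)*(h^3 - h^2 - 9*h + 9) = (h - 3)*(h - 2)*(h^2 + 2*h - 3) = (h - 3)*(h - 2)*(h - 1)*(h + 3)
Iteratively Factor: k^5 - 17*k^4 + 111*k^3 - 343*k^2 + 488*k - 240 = (k - 4)*(k^4 - 13*k^3 + 59*k^2 - 107*k + 60) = (k - 4)^2*(k^3 - 9*k^2 + 23*k - 15) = (k - 4)^2*(k - 3)*(k^2 - 6*k + 5) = (k - 4)^2*(k - 3)*(k - 1)*(k - 5)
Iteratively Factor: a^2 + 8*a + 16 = (a + 4)*(a + 4)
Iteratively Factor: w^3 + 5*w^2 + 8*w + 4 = (w + 2)*(w^2 + 3*w + 2) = (w + 2)^2*(w + 1)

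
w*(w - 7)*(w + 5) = w^3 - 2*w^2 - 35*w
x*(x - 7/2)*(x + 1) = x^3 - 5*x^2/2 - 7*x/2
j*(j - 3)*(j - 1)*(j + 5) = j^4 + j^3 - 17*j^2 + 15*j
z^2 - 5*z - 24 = (z - 8)*(z + 3)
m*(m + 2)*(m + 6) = m^3 + 8*m^2 + 12*m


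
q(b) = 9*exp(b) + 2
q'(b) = 9*exp(b)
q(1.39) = 38.13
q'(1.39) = 36.13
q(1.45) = 40.37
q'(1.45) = 38.37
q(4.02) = 503.31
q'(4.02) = 501.31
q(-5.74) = 2.03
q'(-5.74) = 0.03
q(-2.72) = 2.59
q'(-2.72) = 0.59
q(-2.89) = 2.50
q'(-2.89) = 0.50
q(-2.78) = 2.56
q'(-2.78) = 0.56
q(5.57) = 2363.91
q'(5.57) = 2361.91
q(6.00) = 3632.86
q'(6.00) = 3630.86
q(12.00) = 1464795.12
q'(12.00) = 1464793.12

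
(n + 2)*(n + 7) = n^2 + 9*n + 14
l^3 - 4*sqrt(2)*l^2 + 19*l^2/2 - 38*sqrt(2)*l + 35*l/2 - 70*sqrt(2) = (l + 5/2)*(l + 7)*(l - 4*sqrt(2))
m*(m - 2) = m^2 - 2*m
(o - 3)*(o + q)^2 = o^3 + 2*o^2*q - 3*o^2 + o*q^2 - 6*o*q - 3*q^2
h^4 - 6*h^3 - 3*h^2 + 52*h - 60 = (h - 5)*(h - 2)^2*(h + 3)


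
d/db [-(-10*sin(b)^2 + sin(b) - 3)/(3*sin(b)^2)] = (sin(b) - 6)*cos(b)/(3*sin(b)^3)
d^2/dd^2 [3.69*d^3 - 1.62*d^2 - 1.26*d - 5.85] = 22.14*d - 3.24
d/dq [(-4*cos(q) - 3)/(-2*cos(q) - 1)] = 2*sin(q)/(2*cos(q) + 1)^2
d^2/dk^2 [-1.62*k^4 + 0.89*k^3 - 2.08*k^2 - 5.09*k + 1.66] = -19.44*k^2 + 5.34*k - 4.16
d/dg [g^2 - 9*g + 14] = 2*g - 9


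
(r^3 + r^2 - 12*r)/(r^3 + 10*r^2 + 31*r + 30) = r*(r^2 + r - 12)/(r^3 + 10*r^2 + 31*r + 30)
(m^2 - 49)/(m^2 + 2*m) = (m^2 - 49)/(m*(m + 2))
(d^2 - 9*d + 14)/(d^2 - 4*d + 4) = (d - 7)/(d - 2)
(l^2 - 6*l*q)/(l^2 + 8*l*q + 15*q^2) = l*(l - 6*q)/(l^2 + 8*l*q + 15*q^2)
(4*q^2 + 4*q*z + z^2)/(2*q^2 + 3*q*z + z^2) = (2*q + z)/(q + z)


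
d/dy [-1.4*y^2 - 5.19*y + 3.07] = -2.8*y - 5.19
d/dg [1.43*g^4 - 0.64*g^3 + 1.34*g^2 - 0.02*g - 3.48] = 5.72*g^3 - 1.92*g^2 + 2.68*g - 0.02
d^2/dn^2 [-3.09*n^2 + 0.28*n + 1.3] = -6.18000000000000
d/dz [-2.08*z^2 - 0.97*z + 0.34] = -4.16*z - 0.97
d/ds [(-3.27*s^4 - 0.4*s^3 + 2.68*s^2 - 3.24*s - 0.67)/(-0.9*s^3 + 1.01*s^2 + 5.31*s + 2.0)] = (2.943*s^6 - 6.6054*s^5 - 50.0831*s^4 - 36.24*s^3 + 13.2942*s^2 + 12.0734*s - 2.9223)/(0.81*s^6 - 1.818*s^5 - 8.5379*s^4 + 7.1262*s^3 + 32.2361*s^2 + 21.24*s + 4.0)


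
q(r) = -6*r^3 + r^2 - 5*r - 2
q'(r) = -18*r^2 + 2*r - 5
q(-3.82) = 366.15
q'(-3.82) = -275.30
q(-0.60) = 2.66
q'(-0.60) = -12.68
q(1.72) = -38.17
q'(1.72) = -54.81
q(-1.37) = 22.16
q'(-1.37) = -41.52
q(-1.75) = 41.97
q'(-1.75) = -63.62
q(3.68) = -305.87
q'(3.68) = -241.40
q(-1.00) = 10.00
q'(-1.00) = -25.00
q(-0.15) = -1.21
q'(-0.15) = -5.70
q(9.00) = -4340.00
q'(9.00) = -1445.00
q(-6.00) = 1360.00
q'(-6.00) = -665.00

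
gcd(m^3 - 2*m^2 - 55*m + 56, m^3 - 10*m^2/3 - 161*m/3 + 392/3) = m^2 - m - 56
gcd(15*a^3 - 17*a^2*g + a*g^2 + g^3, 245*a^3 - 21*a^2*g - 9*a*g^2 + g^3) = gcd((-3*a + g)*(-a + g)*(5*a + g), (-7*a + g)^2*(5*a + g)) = 5*a + g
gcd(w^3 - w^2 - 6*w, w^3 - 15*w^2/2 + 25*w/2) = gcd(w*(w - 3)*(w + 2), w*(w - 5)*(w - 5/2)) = w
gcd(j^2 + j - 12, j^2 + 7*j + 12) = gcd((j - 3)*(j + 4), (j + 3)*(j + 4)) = j + 4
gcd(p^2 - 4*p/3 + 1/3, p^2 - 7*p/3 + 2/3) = p - 1/3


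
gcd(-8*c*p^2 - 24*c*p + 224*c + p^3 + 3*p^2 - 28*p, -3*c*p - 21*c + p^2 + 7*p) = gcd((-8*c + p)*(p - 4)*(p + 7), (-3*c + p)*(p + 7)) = p + 7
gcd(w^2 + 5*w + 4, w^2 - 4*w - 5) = w + 1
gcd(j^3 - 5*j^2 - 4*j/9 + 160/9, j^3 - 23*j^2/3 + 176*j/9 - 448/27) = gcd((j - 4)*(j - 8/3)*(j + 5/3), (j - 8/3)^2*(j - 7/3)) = j - 8/3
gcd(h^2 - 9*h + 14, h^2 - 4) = h - 2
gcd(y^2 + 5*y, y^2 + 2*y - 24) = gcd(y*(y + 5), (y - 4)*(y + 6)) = 1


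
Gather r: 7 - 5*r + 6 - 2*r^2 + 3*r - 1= -2*r^2 - 2*r + 12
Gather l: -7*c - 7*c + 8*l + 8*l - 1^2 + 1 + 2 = -14*c + 16*l + 2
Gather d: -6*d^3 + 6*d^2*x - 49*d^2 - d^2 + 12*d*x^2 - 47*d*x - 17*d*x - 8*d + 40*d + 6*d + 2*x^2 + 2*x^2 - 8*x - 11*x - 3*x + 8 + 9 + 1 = -6*d^3 + d^2*(6*x - 50) + d*(12*x^2 - 64*x + 38) + 4*x^2 - 22*x + 18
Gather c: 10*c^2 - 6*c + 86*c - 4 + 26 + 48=10*c^2 + 80*c + 70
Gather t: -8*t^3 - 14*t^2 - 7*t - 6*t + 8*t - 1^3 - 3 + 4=-8*t^3 - 14*t^2 - 5*t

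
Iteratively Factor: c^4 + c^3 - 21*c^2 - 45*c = (c - 5)*(c^3 + 6*c^2 + 9*c) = c*(c - 5)*(c^2 + 6*c + 9) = c*(c - 5)*(c + 3)*(c + 3)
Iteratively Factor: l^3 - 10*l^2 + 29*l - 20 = (l - 1)*(l^2 - 9*l + 20) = (l - 5)*(l - 1)*(l - 4)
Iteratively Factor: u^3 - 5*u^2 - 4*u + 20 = (u - 2)*(u^2 - 3*u - 10) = (u - 5)*(u - 2)*(u + 2)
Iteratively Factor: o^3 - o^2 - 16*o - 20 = (o + 2)*(o^2 - 3*o - 10) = (o + 2)^2*(o - 5)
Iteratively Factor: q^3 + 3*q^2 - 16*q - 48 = (q + 3)*(q^2 - 16) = (q + 3)*(q + 4)*(q - 4)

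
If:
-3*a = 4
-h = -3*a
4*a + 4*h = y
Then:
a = -4/3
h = -4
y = -64/3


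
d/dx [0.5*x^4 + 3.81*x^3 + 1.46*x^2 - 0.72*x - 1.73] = 2.0*x^3 + 11.43*x^2 + 2.92*x - 0.72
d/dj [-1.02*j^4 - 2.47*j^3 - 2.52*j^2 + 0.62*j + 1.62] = -4.08*j^3 - 7.41*j^2 - 5.04*j + 0.62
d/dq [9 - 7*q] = -7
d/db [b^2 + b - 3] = 2*b + 1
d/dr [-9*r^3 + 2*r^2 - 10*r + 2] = -27*r^2 + 4*r - 10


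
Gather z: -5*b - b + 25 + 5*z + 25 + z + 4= -6*b + 6*z + 54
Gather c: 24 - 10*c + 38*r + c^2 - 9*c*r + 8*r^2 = c^2 + c*(-9*r - 10) + 8*r^2 + 38*r + 24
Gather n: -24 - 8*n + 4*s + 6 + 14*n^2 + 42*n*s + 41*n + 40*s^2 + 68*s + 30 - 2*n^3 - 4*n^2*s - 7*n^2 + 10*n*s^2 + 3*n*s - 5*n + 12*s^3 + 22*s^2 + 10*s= -2*n^3 + n^2*(7 - 4*s) + n*(10*s^2 + 45*s + 28) + 12*s^3 + 62*s^2 + 82*s + 12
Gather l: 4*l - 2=4*l - 2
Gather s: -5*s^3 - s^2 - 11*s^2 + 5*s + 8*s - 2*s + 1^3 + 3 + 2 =-5*s^3 - 12*s^2 + 11*s + 6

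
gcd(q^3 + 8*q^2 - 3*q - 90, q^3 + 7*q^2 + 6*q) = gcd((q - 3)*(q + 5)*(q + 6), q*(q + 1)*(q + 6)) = q + 6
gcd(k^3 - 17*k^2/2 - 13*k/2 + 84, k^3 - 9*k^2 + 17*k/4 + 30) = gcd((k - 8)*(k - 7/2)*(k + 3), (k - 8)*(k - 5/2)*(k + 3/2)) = k - 8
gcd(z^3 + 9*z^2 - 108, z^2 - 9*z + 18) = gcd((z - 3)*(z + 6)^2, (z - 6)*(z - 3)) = z - 3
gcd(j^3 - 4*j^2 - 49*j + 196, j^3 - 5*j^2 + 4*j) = j - 4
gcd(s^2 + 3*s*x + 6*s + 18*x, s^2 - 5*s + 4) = 1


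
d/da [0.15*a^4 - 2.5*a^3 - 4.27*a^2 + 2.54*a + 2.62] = 0.6*a^3 - 7.5*a^2 - 8.54*a + 2.54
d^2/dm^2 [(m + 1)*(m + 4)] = 2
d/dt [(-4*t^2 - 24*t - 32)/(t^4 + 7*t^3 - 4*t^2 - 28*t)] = 4*(2*t^3 + 17*t^2 + 40*t - 56)/(t^2*(t^4 + 10*t^3 - 3*t^2 - 140*t + 196))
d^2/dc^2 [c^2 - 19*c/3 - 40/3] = 2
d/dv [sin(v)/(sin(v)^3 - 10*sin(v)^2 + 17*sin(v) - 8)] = 2*(4*sin(v) + cos(v)^2 + 3)*cos(v)/((sin(v) - 8)^2*(sin(v) - 1)^3)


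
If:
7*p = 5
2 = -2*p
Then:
No Solution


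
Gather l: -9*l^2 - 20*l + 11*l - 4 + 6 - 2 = -9*l^2 - 9*l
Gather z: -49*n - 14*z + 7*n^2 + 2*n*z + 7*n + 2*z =7*n^2 - 42*n + z*(2*n - 12)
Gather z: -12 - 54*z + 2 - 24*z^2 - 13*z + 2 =-24*z^2 - 67*z - 8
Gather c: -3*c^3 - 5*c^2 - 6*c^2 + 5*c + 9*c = -3*c^3 - 11*c^2 + 14*c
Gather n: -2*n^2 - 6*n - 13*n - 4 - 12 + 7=-2*n^2 - 19*n - 9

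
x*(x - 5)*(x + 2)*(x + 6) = x^4 + 3*x^3 - 28*x^2 - 60*x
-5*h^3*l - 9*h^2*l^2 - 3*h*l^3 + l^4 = l*(-5*h + l)*(h + l)^2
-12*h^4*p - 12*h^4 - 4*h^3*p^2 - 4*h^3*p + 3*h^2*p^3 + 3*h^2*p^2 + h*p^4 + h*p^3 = (-2*h + p)*(2*h + p)*(3*h + p)*(h*p + h)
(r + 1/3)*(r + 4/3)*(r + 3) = r^3 + 14*r^2/3 + 49*r/9 + 4/3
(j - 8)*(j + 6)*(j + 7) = j^3 + 5*j^2 - 62*j - 336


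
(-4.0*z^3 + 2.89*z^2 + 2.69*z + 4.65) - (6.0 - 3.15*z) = -4.0*z^3 + 2.89*z^2 + 5.84*z - 1.35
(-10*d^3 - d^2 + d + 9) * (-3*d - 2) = 30*d^4 + 23*d^3 - d^2 - 29*d - 18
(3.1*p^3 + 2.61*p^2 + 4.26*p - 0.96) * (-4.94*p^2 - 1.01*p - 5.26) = -15.314*p^5 - 16.0244*p^4 - 39.9865*p^3 - 13.2888*p^2 - 21.438*p + 5.0496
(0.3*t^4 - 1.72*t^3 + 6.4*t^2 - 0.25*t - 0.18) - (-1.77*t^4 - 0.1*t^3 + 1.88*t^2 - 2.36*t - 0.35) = 2.07*t^4 - 1.62*t^3 + 4.52*t^2 + 2.11*t + 0.17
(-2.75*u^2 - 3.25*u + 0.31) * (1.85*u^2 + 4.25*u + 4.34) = -5.0875*u^4 - 17.7*u^3 - 25.174*u^2 - 12.7875*u + 1.3454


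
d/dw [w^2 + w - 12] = 2*w + 1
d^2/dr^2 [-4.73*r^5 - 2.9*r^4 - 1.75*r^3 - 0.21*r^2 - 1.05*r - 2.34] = -94.6*r^3 - 34.8*r^2 - 10.5*r - 0.42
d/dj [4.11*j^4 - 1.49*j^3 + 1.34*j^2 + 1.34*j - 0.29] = 16.44*j^3 - 4.47*j^2 + 2.68*j + 1.34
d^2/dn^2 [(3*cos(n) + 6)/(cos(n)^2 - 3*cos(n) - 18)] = -3*((cos(n)^2 - 1)^2 + 90*cos(n)^2 + 417*cos(n)/4 + 11*cos(3*n)/4 + 143)*cos(n)/((cos(n) - 6)^3*(cos(n) + 3)^3)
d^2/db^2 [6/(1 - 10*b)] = -1200/(10*b - 1)^3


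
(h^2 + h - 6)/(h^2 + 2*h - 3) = (h - 2)/(h - 1)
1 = 1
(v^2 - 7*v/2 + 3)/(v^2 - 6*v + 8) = (v - 3/2)/(v - 4)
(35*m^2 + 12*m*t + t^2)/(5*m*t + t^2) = (7*m + t)/t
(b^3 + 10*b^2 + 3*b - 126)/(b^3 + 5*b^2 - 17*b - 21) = (b + 6)/(b + 1)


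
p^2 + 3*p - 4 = (p - 1)*(p + 4)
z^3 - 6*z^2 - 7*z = z*(z - 7)*(z + 1)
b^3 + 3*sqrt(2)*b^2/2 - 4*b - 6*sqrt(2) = (b - 2)*(b + 2)*(b + 3*sqrt(2)/2)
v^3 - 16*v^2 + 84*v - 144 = (v - 6)^2*(v - 4)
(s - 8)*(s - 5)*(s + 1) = s^3 - 12*s^2 + 27*s + 40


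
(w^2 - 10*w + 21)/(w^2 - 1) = (w^2 - 10*w + 21)/(w^2 - 1)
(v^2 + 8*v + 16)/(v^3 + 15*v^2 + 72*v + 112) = 1/(v + 7)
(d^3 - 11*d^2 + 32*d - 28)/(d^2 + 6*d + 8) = (d^3 - 11*d^2 + 32*d - 28)/(d^2 + 6*d + 8)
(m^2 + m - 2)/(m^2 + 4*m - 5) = (m + 2)/(m + 5)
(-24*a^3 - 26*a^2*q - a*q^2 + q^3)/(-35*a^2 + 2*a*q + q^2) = (-24*a^3 - 26*a^2*q - a*q^2 + q^3)/(-35*a^2 + 2*a*q + q^2)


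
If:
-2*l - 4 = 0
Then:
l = -2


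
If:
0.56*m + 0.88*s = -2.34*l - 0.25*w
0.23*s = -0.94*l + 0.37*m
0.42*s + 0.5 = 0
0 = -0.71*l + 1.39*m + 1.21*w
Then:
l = 0.39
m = 0.26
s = -1.19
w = -0.07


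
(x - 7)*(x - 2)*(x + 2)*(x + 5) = x^4 - 2*x^3 - 39*x^2 + 8*x + 140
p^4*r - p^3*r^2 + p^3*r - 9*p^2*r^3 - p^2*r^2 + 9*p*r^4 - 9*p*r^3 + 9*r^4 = (p - 3*r)*(p - r)*(p + 3*r)*(p*r + r)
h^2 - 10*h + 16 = (h - 8)*(h - 2)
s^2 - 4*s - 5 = (s - 5)*(s + 1)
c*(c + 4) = c^2 + 4*c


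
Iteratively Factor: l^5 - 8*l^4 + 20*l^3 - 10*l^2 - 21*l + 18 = (l - 1)*(l^4 - 7*l^3 + 13*l^2 + 3*l - 18) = (l - 1)*(l + 1)*(l^3 - 8*l^2 + 21*l - 18) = (l - 2)*(l - 1)*(l + 1)*(l^2 - 6*l + 9) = (l - 3)*(l - 2)*(l - 1)*(l + 1)*(l - 3)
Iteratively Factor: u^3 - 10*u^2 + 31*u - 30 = (u - 3)*(u^2 - 7*u + 10) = (u - 3)*(u - 2)*(u - 5)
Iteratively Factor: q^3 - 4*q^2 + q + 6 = (q - 3)*(q^2 - q - 2) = (q - 3)*(q + 1)*(q - 2)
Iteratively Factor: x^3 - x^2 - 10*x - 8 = (x - 4)*(x^2 + 3*x + 2) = (x - 4)*(x + 1)*(x + 2)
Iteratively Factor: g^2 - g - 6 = (g + 2)*(g - 3)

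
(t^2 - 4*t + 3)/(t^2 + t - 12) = (t - 1)/(t + 4)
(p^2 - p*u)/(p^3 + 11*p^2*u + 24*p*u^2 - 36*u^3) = p/(p^2 + 12*p*u + 36*u^2)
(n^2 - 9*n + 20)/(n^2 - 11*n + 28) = (n - 5)/(n - 7)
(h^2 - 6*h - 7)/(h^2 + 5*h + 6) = (h^2 - 6*h - 7)/(h^2 + 5*h + 6)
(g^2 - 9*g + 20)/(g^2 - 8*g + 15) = (g - 4)/(g - 3)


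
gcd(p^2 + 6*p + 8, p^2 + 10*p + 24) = p + 4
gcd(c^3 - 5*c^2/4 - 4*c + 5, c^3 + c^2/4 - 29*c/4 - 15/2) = c + 2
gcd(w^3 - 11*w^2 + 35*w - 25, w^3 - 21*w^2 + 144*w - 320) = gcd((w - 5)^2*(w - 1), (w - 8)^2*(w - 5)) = w - 5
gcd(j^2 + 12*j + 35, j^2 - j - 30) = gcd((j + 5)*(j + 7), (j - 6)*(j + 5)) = j + 5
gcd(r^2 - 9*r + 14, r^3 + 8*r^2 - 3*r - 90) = 1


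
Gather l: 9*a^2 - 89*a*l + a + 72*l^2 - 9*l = 9*a^2 + a + 72*l^2 + l*(-89*a - 9)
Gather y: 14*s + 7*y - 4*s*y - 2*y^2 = 14*s - 2*y^2 + y*(7 - 4*s)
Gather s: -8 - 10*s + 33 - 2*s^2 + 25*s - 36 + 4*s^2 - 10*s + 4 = 2*s^2 + 5*s - 7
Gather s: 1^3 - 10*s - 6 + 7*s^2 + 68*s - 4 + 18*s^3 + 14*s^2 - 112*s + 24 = 18*s^3 + 21*s^2 - 54*s + 15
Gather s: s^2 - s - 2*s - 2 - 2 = s^2 - 3*s - 4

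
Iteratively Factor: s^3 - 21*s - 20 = (s - 5)*(s^2 + 5*s + 4) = (s - 5)*(s + 4)*(s + 1)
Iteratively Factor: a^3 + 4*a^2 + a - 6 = (a - 1)*(a^2 + 5*a + 6) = (a - 1)*(a + 2)*(a + 3)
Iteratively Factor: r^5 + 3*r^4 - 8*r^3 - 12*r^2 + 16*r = (r - 2)*(r^4 + 5*r^3 + 2*r^2 - 8*r) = (r - 2)*(r + 4)*(r^3 + r^2 - 2*r) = (r - 2)*(r - 1)*(r + 4)*(r^2 + 2*r) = (r - 2)*(r - 1)*(r + 2)*(r + 4)*(r)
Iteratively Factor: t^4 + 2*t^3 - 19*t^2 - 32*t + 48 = (t - 1)*(t^3 + 3*t^2 - 16*t - 48) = (t - 1)*(t + 4)*(t^2 - t - 12) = (t - 1)*(t + 3)*(t + 4)*(t - 4)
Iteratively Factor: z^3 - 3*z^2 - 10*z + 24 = (z + 3)*(z^2 - 6*z + 8) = (z - 4)*(z + 3)*(z - 2)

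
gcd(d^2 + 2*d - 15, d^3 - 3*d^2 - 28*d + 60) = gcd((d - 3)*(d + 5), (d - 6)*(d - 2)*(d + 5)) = d + 5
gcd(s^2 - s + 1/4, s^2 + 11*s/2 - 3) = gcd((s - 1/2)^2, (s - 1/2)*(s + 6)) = s - 1/2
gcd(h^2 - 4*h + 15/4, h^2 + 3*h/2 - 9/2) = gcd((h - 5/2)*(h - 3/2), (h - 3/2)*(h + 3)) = h - 3/2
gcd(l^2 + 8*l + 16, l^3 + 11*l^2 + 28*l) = l + 4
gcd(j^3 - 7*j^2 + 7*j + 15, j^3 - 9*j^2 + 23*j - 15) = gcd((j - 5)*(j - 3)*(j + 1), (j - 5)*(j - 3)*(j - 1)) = j^2 - 8*j + 15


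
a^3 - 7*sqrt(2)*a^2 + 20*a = a*(a - 5*sqrt(2))*(a - 2*sqrt(2))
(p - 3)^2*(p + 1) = p^3 - 5*p^2 + 3*p + 9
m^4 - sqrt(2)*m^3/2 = m^3*(m - sqrt(2)/2)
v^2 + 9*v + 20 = (v + 4)*(v + 5)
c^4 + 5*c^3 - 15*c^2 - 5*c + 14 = (c - 2)*(c - 1)*(c + 1)*(c + 7)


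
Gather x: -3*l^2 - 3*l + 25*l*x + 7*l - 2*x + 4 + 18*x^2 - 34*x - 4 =-3*l^2 + 4*l + 18*x^2 + x*(25*l - 36)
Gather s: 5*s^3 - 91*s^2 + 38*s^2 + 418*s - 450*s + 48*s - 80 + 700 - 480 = 5*s^3 - 53*s^2 + 16*s + 140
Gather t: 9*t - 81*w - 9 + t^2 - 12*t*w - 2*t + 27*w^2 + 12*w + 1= t^2 + t*(7 - 12*w) + 27*w^2 - 69*w - 8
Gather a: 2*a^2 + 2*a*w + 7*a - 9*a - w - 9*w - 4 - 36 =2*a^2 + a*(2*w - 2) - 10*w - 40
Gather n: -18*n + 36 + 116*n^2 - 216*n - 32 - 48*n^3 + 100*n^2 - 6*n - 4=-48*n^3 + 216*n^2 - 240*n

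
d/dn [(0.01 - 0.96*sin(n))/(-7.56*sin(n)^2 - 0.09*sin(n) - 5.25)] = (-7.2576*sin(n)^2 + 0.1512*sin(n) + 5.0409)*cos(n)/(57.1536*sin(n)^4 + 1.3608*sin(n)^3 + 79.3881*sin(n)^2 + 0.945*sin(n) + 27.5625)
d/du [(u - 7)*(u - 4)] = 2*u - 11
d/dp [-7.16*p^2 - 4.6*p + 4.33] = -14.32*p - 4.6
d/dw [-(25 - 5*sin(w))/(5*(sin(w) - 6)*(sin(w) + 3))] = (10*sin(w) + cos(w)^2 - 34)*cos(w)/((sin(w) - 6)^2*(sin(w) + 3)^2)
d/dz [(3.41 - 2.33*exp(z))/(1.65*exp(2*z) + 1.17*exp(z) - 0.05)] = (3.8445*exp(2*z) - 11.253*exp(z) - 3.8732)*exp(z)/(2.7225*exp(4*z) + 3.861*exp(3*z) + 1.2039*exp(2*z) - 0.117*exp(z) + 0.0025)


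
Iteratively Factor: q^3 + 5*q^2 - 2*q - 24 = (q - 2)*(q^2 + 7*q + 12) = (q - 2)*(q + 4)*(q + 3)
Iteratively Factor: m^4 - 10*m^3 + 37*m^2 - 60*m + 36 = (m - 3)*(m^3 - 7*m^2 + 16*m - 12) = (m - 3)^2*(m^2 - 4*m + 4) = (m - 3)^2*(m - 2)*(m - 2)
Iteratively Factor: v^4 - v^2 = (v - 1)*(v^3 + v^2) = v*(v - 1)*(v^2 + v) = v^2*(v - 1)*(v + 1)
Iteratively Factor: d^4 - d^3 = (d - 1)*(d^3) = d*(d - 1)*(d^2) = d^2*(d - 1)*(d)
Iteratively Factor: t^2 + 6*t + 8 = (t + 2)*(t + 4)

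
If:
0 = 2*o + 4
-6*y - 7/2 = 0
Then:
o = -2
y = -7/12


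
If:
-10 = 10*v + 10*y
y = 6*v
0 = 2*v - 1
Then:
No Solution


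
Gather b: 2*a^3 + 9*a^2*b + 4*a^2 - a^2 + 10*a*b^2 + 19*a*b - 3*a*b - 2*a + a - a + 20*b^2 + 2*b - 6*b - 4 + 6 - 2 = 2*a^3 + 3*a^2 - 2*a + b^2*(10*a + 20) + b*(9*a^2 + 16*a - 4)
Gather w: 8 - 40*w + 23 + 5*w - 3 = 28 - 35*w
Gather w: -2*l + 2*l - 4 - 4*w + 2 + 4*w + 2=0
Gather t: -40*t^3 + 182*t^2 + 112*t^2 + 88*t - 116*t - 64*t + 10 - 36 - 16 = -40*t^3 + 294*t^2 - 92*t - 42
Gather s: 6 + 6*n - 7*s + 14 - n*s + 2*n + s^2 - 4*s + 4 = 8*n + s^2 + s*(-n - 11) + 24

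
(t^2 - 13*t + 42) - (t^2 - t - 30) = 72 - 12*t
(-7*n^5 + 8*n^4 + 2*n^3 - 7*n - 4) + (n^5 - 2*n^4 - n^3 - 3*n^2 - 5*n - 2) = -6*n^5 + 6*n^4 + n^3 - 3*n^2 - 12*n - 6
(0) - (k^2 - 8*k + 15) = -k^2 + 8*k - 15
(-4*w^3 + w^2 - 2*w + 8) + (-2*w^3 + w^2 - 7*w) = -6*w^3 + 2*w^2 - 9*w + 8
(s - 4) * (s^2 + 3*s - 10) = s^3 - s^2 - 22*s + 40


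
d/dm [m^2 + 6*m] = 2*m + 6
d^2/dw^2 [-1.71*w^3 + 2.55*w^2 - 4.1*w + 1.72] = 5.1 - 10.26*w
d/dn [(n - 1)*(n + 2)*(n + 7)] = 3*n^2 + 16*n + 5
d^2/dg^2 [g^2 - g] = 2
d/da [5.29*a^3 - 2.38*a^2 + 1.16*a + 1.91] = 15.87*a^2 - 4.76*a + 1.16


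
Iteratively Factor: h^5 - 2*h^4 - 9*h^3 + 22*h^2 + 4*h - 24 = (h + 1)*(h^4 - 3*h^3 - 6*h^2 + 28*h - 24) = (h - 2)*(h + 1)*(h^3 - h^2 - 8*h + 12) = (h - 2)*(h + 1)*(h + 3)*(h^2 - 4*h + 4) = (h - 2)^2*(h + 1)*(h + 3)*(h - 2)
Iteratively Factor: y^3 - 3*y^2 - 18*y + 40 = (y + 4)*(y^2 - 7*y + 10) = (y - 2)*(y + 4)*(y - 5)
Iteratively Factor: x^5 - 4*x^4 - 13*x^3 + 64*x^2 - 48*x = (x - 3)*(x^4 - x^3 - 16*x^2 + 16*x) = (x - 3)*(x - 1)*(x^3 - 16*x) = (x - 3)*(x - 1)*(x + 4)*(x^2 - 4*x) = x*(x - 3)*(x - 1)*(x + 4)*(x - 4)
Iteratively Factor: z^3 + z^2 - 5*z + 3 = (z - 1)*(z^2 + 2*z - 3) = (z - 1)^2*(z + 3)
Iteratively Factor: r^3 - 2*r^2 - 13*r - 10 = (r + 2)*(r^2 - 4*r - 5) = (r - 5)*(r + 2)*(r + 1)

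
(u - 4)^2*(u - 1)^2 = u^4 - 10*u^3 + 33*u^2 - 40*u + 16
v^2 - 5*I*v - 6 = (v - 3*I)*(v - 2*I)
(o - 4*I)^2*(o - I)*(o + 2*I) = o^4 - 7*I*o^3 - 6*o^2 - 32*I*o - 32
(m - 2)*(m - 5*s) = m^2 - 5*m*s - 2*m + 10*s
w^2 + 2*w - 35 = (w - 5)*(w + 7)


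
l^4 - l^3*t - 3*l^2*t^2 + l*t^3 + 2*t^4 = (l - 2*t)*(l - t)*(l + t)^2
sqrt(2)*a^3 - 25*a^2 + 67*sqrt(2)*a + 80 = (a - 8*sqrt(2))*(a - 5*sqrt(2))*(sqrt(2)*a + 1)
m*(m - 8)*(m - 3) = m^3 - 11*m^2 + 24*m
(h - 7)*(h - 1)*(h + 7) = h^3 - h^2 - 49*h + 49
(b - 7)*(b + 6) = b^2 - b - 42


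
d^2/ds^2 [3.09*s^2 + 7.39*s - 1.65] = 6.18000000000000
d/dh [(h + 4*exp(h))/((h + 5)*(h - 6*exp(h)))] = ((h + 5)*(h - 6*exp(h))*(4*exp(h) + 1) + (h + 5)*(h + 4*exp(h))*(6*exp(h) - 1) - (h - 6*exp(h))*(h + 4*exp(h)))/((h + 5)^2*(h - 6*exp(h))^2)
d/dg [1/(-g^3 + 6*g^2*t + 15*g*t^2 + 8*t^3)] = 3*(g^2 - 4*g*t - 5*t^2)/(-g^3 + 6*g^2*t + 15*g*t^2 + 8*t^3)^2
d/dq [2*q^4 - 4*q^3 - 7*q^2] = 2*q*(4*q^2 - 6*q - 7)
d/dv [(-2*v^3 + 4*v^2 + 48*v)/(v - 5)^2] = 2*(-v^3 + 15*v^2 - 44*v - 120)/(v^3 - 15*v^2 + 75*v - 125)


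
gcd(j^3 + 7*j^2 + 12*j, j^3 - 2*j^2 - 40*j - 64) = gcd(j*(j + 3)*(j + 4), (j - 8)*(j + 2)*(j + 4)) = j + 4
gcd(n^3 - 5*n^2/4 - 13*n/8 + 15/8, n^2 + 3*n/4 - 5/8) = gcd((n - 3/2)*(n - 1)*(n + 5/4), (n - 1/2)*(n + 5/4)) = n + 5/4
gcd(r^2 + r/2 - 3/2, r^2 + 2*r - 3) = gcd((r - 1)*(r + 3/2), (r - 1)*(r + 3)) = r - 1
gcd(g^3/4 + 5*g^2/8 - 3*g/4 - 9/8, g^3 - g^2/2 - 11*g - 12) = 1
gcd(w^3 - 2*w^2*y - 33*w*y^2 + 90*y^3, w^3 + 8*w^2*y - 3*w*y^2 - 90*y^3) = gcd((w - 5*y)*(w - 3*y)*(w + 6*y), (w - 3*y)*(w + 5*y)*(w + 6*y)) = -w^2 - 3*w*y + 18*y^2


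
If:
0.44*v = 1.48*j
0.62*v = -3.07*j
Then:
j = 0.00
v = 0.00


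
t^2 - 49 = (t - 7)*(t + 7)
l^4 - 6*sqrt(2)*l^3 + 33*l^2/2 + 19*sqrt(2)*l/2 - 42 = (l - 7*sqrt(2)/2)*(l - 2*sqrt(2))*(l - 3*sqrt(2)/2)*(l + sqrt(2))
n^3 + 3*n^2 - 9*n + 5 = (n - 1)^2*(n + 5)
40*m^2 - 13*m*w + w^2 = (-8*m + w)*(-5*m + w)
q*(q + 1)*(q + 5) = q^3 + 6*q^2 + 5*q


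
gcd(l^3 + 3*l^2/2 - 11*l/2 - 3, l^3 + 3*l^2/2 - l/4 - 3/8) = l + 1/2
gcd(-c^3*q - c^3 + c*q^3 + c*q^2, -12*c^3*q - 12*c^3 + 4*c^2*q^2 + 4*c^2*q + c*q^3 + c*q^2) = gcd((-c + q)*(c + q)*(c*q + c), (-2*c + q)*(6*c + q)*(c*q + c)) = c*q + c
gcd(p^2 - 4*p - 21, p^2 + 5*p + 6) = p + 3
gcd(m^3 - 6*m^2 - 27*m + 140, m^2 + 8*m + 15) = m + 5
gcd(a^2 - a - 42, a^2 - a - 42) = a^2 - a - 42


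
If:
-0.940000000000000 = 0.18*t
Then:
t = -5.22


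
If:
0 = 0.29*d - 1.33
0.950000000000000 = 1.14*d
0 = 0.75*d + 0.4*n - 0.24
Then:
No Solution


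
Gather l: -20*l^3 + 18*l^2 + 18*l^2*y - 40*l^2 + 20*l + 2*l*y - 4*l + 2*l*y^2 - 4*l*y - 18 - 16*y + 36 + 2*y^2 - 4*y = -20*l^3 + l^2*(18*y - 22) + l*(2*y^2 - 2*y + 16) + 2*y^2 - 20*y + 18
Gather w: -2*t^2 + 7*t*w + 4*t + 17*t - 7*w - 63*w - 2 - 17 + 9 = -2*t^2 + 21*t + w*(7*t - 70) - 10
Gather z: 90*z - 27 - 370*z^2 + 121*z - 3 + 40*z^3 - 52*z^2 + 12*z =40*z^3 - 422*z^2 + 223*z - 30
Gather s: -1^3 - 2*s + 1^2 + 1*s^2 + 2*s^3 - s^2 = 2*s^3 - 2*s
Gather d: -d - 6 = -d - 6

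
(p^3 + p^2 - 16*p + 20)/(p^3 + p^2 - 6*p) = (p^2 + 3*p - 10)/(p*(p + 3))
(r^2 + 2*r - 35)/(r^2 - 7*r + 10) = (r + 7)/(r - 2)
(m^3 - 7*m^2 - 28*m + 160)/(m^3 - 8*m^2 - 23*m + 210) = (m^2 - 12*m + 32)/(m^2 - 13*m + 42)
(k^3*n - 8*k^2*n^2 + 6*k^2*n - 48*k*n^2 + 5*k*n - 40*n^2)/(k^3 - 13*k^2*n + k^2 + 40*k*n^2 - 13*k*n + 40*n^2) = n*(k + 5)/(k - 5*n)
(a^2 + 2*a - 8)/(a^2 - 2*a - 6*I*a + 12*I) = (a + 4)/(a - 6*I)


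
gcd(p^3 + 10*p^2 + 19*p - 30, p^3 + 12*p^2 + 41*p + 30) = p^2 + 11*p + 30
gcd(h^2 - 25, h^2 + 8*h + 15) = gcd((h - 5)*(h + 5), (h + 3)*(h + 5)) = h + 5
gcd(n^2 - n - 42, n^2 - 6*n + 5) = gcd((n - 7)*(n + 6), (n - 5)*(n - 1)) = 1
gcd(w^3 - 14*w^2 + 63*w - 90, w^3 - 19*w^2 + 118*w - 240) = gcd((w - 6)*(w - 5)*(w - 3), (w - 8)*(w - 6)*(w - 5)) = w^2 - 11*w + 30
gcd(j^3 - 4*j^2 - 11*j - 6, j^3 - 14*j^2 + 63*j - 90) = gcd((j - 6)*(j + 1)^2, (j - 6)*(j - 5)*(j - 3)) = j - 6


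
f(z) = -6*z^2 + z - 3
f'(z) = 1 - 12*z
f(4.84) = -138.71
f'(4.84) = -57.08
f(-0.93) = -9.12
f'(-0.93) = 12.16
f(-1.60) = -19.96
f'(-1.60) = 20.20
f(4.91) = -142.74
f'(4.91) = -57.92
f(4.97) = -146.24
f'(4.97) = -58.64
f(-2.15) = -32.88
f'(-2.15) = 26.80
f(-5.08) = -162.92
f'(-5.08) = 61.96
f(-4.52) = -130.10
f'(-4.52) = 55.24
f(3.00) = -54.00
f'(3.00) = -35.00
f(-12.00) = -879.00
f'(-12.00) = 145.00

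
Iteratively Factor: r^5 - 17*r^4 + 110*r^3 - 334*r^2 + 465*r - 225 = (r - 3)*(r^4 - 14*r^3 + 68*r^2 - 130*r + 75) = (r - 5)*(r - 3)*(r^3 - 9*r^2 + 23*r - 15) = (r - 5)^2*(r - 3)*(r^2 - 4*r + 3) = (r - 5)^2*(r - 3)^2*(r - 1)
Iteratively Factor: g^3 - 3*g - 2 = (g + 1)*(g^2 - g - 2) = (g + 1)^2*(g - 2)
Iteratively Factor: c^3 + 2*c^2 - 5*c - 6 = (c + 3)*(c^2 - c - 2) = (c + 1)*(c + 3)*(c - 2)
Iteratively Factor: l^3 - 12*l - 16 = (l - 4)*(l^2 + 4*l + 4) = (l - 4)*(l + 2)*(l + 2)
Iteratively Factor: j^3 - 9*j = (j - 3)*(j^2 + 3*j) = j*(j - 3)*(j + 3)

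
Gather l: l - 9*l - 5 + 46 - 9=32 - 8*l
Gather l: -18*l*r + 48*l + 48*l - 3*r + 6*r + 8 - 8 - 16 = l*(96 - 18*r) + 3*r - 16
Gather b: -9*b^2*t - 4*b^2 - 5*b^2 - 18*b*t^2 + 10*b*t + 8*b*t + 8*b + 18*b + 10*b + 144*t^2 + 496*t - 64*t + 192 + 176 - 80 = b^2*(-9*t - 9) + b*(-18*t^2 + 18*t + 36) + 144*t^2 + 432*t + 288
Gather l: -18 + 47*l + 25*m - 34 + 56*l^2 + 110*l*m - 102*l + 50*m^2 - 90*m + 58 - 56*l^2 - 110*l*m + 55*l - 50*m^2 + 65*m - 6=0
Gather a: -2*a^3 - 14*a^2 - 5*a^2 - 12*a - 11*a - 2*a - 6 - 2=-2*a^3 - 19*a^2 - 25*a - 8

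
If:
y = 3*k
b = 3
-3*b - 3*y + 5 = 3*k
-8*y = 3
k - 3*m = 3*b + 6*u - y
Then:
No Solution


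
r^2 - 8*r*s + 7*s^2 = (r - 7*s)*(r - s)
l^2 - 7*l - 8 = (l - 8)*(l + 1)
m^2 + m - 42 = (m - 6)*(m + 7)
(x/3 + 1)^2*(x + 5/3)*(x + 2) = x^4/9 + 29*x^3/27 + 103*x^2/27 + 53*x/9 + 10/3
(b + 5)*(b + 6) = b^2 + 11*b + 30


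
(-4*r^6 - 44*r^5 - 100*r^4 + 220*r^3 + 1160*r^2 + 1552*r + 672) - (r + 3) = -4*r^6 - 44*r^5 - 100*r^4 + 220*r^3 + 1160*r^2 + 1551*r + 669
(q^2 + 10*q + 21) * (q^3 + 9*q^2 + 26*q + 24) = q^5 + 19*q^4 + 137*q^3 + 473*q^2 + 786*q + 504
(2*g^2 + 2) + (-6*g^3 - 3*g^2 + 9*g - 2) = -6*g^3 - g^2 + 9*g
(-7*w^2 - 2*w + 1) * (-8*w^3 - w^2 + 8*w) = 56*w^5 + 23*w^4 - 62*w^3 - 17*w^2 + 8*w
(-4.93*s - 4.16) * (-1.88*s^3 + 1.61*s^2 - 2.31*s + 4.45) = 9.2684*s^4 - 0.1165*s^3 + 4.6907*s^2 - 12.3289*s - 18.512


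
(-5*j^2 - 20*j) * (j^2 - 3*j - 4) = -5*j^4 - 5*j^3 + 80*j^2 + 80*j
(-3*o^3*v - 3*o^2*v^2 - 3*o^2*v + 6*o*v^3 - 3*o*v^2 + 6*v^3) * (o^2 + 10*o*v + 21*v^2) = -3*o^5*v - 33*o^4*v^2 - 3*o^4*v - 87*o^3*v^3 - 33*o^3*v^2 - 3*o^2*v^4 - 87*o^2*v^3 + 126*o*v^5 - 3*o*v^4 + 126*v^5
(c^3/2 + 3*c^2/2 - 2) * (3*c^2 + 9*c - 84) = 3*c^5/2 + 9*c^4 - 57*c^3/2 - 132*c^2 - 18*c + 168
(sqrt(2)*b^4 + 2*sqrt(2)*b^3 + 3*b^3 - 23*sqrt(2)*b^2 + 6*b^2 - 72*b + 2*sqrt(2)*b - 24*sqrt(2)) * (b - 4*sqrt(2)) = sqrt(2)*b^5 - 5*b^4 + 2*sqrt(2)*b^4 - 35*sqrt(2)*b^3 - 10*b^3 - 22*sqrt(2)*b^2 + 112*b^2 - 16*b + 264*sqrt(2)*b + 192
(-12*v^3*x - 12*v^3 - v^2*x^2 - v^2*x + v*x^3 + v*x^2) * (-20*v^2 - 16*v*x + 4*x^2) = 240*v^5*x + 240*v^5 + 212*v^4*x^2 + 212*v^4*x - 52*v^3*x^3 - 52*v^3*x^2 - 20*v^2*x^4 - 20*v^2*x^3 + 4*v*x^5 + 4*v*x^4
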